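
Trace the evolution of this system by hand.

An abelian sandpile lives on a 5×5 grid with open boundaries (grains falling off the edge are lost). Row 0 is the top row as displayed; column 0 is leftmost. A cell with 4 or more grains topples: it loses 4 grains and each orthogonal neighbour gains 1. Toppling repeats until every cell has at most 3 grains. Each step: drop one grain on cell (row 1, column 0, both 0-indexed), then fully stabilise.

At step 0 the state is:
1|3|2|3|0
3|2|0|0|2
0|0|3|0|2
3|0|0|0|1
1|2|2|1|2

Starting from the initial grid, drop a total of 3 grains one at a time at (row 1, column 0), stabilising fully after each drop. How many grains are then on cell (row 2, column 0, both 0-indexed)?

t=0: 1|3|2|3|0
3|2|0|0|2
0|0|3|0|2
3|0|0|0|1
1|2|2|1|2
t=1: 2|3|2|3|0
0|3|0|0|2
1|0|3|0|2
3|0|0|0|1
1|2|2|1|2
t=2: 2|3|2|3|0
1|3|0|0|2
1|0|3|0|2
3|0|0|0|1
1|2|2|1|2
t=3: 2|3|2|3|0
2|3|0|0|2
1|0|3|0|2
3|0|0|0|1
1|2|2|1|2

1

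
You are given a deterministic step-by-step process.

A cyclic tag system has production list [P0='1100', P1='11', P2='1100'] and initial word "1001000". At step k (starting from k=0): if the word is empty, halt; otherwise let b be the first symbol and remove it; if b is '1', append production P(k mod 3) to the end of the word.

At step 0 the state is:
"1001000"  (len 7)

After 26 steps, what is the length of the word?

25

k=0  "1001000"  (len 7)
k=1  "0010001100"  (len 10)
k=2  "010001100"  (len 9)
k=3  "10001100"  (len 8)
k=4  "00011001100"  (len 11)
k=5  "0011001100"  (len 10)
k=6  "011001100"  (len 9)
k=7  "11001100"  (len 8)
k=8  "100110011"  (len 9)
k=9  "001100111100"  (len 12)
k=10  "01100111100"  (len 11)
k=11  "1100111100"  (len 10)
k=12  "1001111001100"  (len 13)
k=13  "0011110011001100"  (len 16)
k=14  "011110011001100"  (len 15)
k=15  "11110011001100"  (len 14)
k=16  "11100110011001100"  (len 17)
k=17  "110011001100110011"  (len 18)
k=18  "100110011001100111100"  (len 21)
k=19  "001100110011001111001100"  (len 24)
k=20  "01100110011001111001100"  (len 23)
k=21  "1100110011001111001100"  (len 22)
k=22  "1001100110011110011001100"  (len 25)
k=23  "00110011001111001100110011"  (len 26)
k=24  "0110011001111001100110011"  (len 25)
k=25  "110011001111001100110011"  (len 24)
k=26  "1001100111100110011001111"  (len 25)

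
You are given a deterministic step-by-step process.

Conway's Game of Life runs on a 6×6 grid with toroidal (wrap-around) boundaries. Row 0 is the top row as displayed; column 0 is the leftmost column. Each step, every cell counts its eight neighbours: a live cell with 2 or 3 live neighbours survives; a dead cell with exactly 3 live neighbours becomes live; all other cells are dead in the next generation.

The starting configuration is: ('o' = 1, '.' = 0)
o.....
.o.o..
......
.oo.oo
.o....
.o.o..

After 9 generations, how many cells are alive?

[0] o.....
.o.o..
......
.oo.oo
.o....
.o.o..
[1] oo....
......
oo.oo.
ooo...
.o.oo.
ooo...
[2] o.o...
..o..o
o..o.o
......
...o.o
...o.o
[3] oooooo
..oooo
o...oo
o....o
......
o.oo.o
[4] ......
......
.o....
o...o.
.o..o.
......
[5] ......
......
......
oo...o
.....o
......
[6] ......
......
o.....
o....o
.....o
......
[7] ......
......
o....o
o....o
o....o
......
[8] ......
......
o....o
.o..o.
o....o
......
[9] ......
......
o....o
.o..o.
o....o
......

6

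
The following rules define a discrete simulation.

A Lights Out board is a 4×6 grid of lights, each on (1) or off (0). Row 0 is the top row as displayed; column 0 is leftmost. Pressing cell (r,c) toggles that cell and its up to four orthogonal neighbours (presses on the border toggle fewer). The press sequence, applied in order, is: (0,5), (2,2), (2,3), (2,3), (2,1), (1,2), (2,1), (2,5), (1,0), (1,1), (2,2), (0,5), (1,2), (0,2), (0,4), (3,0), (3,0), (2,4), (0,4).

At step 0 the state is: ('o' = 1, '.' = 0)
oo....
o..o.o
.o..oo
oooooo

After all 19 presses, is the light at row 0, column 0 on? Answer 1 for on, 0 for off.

0

step 0: oo....
o..o.o
.o..oo
oooooo
step 1: oo..oo
o..o..
.o..oo
oooooo
step 2: oo..oo
o.oo..
..oooo
oo.ooo
step 3: oo..oo
o.o...
.....o
oo..oo
step 4: oo..oo
o.oo..
..oooo
oo.ooo
step 5: oo..oo
oooo..
oo.ooo
o..ooo
step 6: ooo.oo
o.....
oooooo
o..ooo
step 7: ooo.oo
oo....
...ooo
oo.ooo
step 8: ooo.oo
oo...o
...o..
oo.oo.
step 9: .oo.oo
.....o
o..o..
oo.oo.
step 10: ..o.oo
ooo..o
oo.o..
oo.oo.
step 11: ..o.oo
oo...o
o.o...
ooooo.
step 12: ..o...
oo....
o.o...
ooooo.
step 13: ......
o.oo..
o.....
ooooo.
step 14: .ooo..
o..o..
o.....
ooooo.
step 15: .oo.oo
o..oo.
o.....
ooooo.
step 16: .oo.oo
o..oo.
......
..ooo.
step 17: .oo.oo
o..oo.
o.....
ooooo.
step 18: .oo.oo
o..o..
o..ooo
oooo..
step 19: .ooo..
o..oo.
o..ooo
oooo..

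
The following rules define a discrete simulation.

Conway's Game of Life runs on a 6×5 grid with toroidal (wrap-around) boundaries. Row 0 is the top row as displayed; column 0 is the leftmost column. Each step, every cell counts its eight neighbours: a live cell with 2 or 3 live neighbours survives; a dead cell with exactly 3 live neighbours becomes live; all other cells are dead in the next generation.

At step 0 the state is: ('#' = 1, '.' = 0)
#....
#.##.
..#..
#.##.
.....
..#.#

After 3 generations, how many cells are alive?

t=0: #....
#.##.
..#..
#.##.
.....
..#.#
t=1: #.#..
..###
.....
.###.
.##.#
.....
t=2: .##.#
.####
.#..#
##.#.
##...
#.##.
t=3: .....
....#
.....
.....
...#.
...#.

3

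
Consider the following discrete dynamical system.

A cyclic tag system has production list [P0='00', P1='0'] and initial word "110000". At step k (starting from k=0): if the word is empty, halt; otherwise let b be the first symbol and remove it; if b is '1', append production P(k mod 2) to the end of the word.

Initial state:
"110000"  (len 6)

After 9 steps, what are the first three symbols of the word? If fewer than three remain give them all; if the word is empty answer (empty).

t=0: "110000"  (len 6)
t=1: "1000000"  (len 7)
t=2: "0000000"  (len 7)
t=3: "000000"  (len 6)
t=4: "00000"  (len 5)
t=5: "0000"  (len 4)
t=6: "000"  (len 3)
t=7: "00"  (len 2)
t=8: "0"  (len 1)
t=9: (halted — word empty)

(empty)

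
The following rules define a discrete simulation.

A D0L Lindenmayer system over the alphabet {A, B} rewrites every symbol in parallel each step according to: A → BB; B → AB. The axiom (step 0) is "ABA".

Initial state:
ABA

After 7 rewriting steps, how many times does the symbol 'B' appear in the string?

[0] ABA
[1] BBABBB
[2] ABABBBABABAB
[3] BBABBBABABABBBABBBABBBAB
[4] ABABBBABABABBBABBBABBBABABABBBABABABBBABABABBBAB
[5] BBABBBABABABBBABBBABBBABABABBBABABABBBABABABBBABBBABBBABABABBBABBBABBBABABABBBABBBABBBABABABBBAB
[6] ABABBBABABABBBABBBABBBABABABBBABABABBBABABABBBABBBABBBABAB…ABABABBBABBBABBBABABABBBABABABBBABABABBBABBBABBBABABABBBAB  (len 192)
[7] BBABBBABABABBBABBBABBBABABABBBABABABBBABABABBBABBBABBBABAB…ABABABBBABBBABBBABABABBBABABABBBABABABBBABBBABBBABABABBBAB  (len 384)

257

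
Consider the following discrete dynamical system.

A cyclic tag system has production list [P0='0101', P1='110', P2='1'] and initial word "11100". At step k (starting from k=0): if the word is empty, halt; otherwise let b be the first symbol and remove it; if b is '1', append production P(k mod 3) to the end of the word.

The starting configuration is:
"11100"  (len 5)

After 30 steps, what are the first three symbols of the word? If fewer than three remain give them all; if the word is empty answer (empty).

step 0: "11100"  (len 5)
step 1: "11000101"  (len 8)
step 2: "1000101110"  (len 10)
step 3: "0001011101"  (len 10)
step 4: "001011101"  (len 9)
step 5: "01011101"  (len 8)
step 6: "1011101"  (len 7)
step 7: "0111010101"  (len 10)
step 8: "111010101"  (len 9)
step 9: "110101011"  (len 9)
step 10: "101010110101"  (len 12)
step 11: "01010110101110"  (len 14)
step 12: "1010110101110"  (len 13)
step 13: "0101101011100101"  (len 16)
step 14: "101101011100101"  (len 15)
step 15: "011010111001011"  (len 15)
step 16: "11010111001011"  (len 14)
step 17: "1010111001011110"  (len 16)
step 18: "0101110010111101"  (len 16)
step 19: "101110010111101"  (len 15)
step 20: "01110010111101110"  (len 17)
step 21: "1110010111101110"  (len 16)
step 22: "1100101111011100101"  (len 19)
step 23: "100101111011100101110"  (len 21)
step 24: "001011110111001011101"  (len 21)
step 25: "01011110111001011101"  (len 20)
step 26: "1011110111001011101"  (len 19)
step 27: "0111101110010111011"  (len 19)
step 28: "111101110010111011"  (len 18)
step 29: "11101110010111011110"  (len 20)
step 30: "11011100101110111101"  (len 20)

110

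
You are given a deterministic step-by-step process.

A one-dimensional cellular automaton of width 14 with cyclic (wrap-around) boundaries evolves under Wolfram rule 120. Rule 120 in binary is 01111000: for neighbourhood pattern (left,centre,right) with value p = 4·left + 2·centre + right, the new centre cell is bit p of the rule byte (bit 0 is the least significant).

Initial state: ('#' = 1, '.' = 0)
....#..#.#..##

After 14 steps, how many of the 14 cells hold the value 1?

0) ....#..#.#..##
1) #....#..#.#.##
2) ##....#..#.##.
3) ###....#..####
4) ..##....#.#...
5) ..###....#.#..
6) ..#.##....#.#.
7) ...####....#.#
8) #..#..##....#.
9) .#..#.###....#
10) #.#..##.##....
11) .#.#.######...
12) ..#.##....##..
13) ...####...###.
14) ...#..##..#.##

6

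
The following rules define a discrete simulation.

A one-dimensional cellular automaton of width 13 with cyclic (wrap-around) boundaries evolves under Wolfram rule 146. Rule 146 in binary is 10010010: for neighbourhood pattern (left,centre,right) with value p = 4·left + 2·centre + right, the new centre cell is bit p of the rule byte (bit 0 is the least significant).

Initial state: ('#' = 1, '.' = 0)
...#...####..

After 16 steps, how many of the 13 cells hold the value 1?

2

t=0: ...#...####..
t=1: ..#.#.#.##.#.
t=2: .#..........#
t=3: ..#........#.
t=4: .#.#......#.#
t=5: ....#....#...
t=6: ...#.#..#.#..
t=7: ..#...##...#.
t=8: .#.#.#..#.#.#
t=9: ......##.....
t=10: .....#..#....
t=11: ....#.##.#...
t=12: ...#......#..
t=13: ..#.#....#.#.
t=14: .#...#..#...#
t=15: ..#.#.##.#.#.
t=16: .#..........#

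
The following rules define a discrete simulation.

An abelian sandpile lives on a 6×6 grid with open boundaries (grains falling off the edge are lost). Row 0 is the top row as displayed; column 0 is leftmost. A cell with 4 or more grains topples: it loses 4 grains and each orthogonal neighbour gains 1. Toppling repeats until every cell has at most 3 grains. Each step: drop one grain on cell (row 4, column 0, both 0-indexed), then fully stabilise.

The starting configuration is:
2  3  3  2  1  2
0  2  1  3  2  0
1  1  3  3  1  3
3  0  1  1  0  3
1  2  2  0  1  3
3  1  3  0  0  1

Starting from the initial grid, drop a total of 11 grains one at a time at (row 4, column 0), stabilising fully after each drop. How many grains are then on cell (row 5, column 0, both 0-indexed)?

2

step 0: 2  3  3  2  1  2
0  2  1  3  2  0
1  1  3  3  1  3
3  0  1  1  0  3
1  2  2  0  1  3
3  1  3  0  0  1
step 1: 2  3  3  2  1  2
0  2  1  3  2  0
1  1  3  3  1  3
3  0  1  1  0  3
2  2  2  0  1  3
3  1  3  0  0  1
step 2: 2  3  3  2  1  2
0  2  1  3  2  0
1  1  3  3  1  3
3  0  1  1  0  3
3  2  2  0  1  3
3  1  3  0  0  1
step 3: 2  3  3  2  1  2
0  2  1  3  2  0
2  1  3  3  1  3
0  1  1  1  0  3
2  3  2  0  1  3
0  2  3  0  0  1
step 4: 2  3  3  2  1  2
0  2  1  3  2  0
2  1  3  3  1  3
0  1  1  1  0  3
3  3  2  0  1  3
0  2  3  0  0  1
step 5: 2  3  3  2  1  2
0  2  1  3  2  0
2  1  3  3  1  3
1  2  1  1  0  3
1  0  3  0  1  3
1  3  3  0  0  1
step 6: 2  3  3  2  1  2
0  2  1  3  2  0
2  1  3  3  1  3
1  2  1  1  0  3
2  0  3  0  1  3
1  3  3  0  0  1
step 7: 2  3  3  2  1  2
0  2  1  3  2  0
2  1  3  3  1  3
1  2  1  1  0  3
3  0  3  0  1  3
1  3  3  0  0  1
step 8: 2  3  3  2  1  2
0  2  1  3  2  0
2  1  3  3  1  3
2  2  1  1  0  3
0  1  3  0  1  3
2  3  3  0  0  1
step 9: 2  3  3  2  1  2
0  2  1  3  2  0
2  1  3  3  1  3
2  2  1  1  0  3
1  1  3  0  1  3
2  3  3  0  0  1
step 10: 2  3  3  2  1  2
0  2  1  3  2  0
2  1  3  3  1  3
2  2  1  1  0  3
2  1  3  0  1  3
2  3  3  0  0  1
step 11: 2  3  3  2  1  2
0  2  1  3  2  0
2  1  3  3  1  3
2  2  1  1  0  3
3  1  3  0  1  3
2  3  3  0  0  1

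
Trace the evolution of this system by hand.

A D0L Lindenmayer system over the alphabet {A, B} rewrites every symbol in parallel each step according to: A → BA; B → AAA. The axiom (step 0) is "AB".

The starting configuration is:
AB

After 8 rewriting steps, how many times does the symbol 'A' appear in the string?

1159

k=0  AB
k=1  BAAAA
k=2  AAABABABABA
k=3  BABABAAAABAAAABAAAABAAAABA
k=4  AAABAAAABAAAABABABABAAAABABABABAAAABABABABAAAABABABABAAAABA
k=5  BABABAAAABABABABAAAABABABABAAAABAAAABAAAABAAAABABABABAAAAB…AAAABAAAABAAAABAAAABABABABAAAABAAAABAAAABAAAABABABABAAAABA  (len 137)
k=6  AAABAAAABAAAABABABABAAAABAAAABAAAABAAAABABABABAAAABAAAABAA…ABABAAAABABABABAAAABABABABAAAABAAAABAAAABAAAABABABABAAAABA  (len 314)
k=7  BABABAAAABABABABAAAABABABABAAAABAAAABAAAABAAAABABABABAAAAB…ABABAAAABABABABAAAABABABABAAAABAAAABAAAABAAAABABABABAAAABA  (len 725)
k=8  AAABAAAABAAAABABABABAAAABAAAABAAAABAAAABABABABAAAABAAAABAA…ABABAAAABABABABAAAABABABABAAAABAAAABAAAABAAAABABABABAAAABA  (len 1667)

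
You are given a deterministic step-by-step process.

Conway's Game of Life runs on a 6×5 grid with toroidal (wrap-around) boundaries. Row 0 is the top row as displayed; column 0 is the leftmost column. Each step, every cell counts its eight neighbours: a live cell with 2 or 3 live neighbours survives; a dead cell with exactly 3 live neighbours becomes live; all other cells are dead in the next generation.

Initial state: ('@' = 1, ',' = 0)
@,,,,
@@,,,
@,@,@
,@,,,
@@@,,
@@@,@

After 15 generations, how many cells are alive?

step 0: @,,,,
@@,,,
@,@,@
,@,,,
@@@,,
@@@,@
step 1: ,,@,,
,,,,,
,,@,@
,,,@@
,,,@@
,,@@@
step 2: ,,@,,
,,,@,
,,,,@
@,@,,
@,,,,
,,@,@
step 3: ,,@,,
,,,@,
,,,@@
@@,,@
@,,@@
,@,@,
step 4: ,,@@,
,,@@@
,,@@,
,@@,,
,,,@,
@@,@,
step 5: @,,,,
,@,,@
,,,,@
,@,,,
@,,@@
,@,@,
step 6: @@@,@
,,,,@
,,,,,
,,,@,
@@,@@
,@@@,
step 7: ,,,,@
,@,@@
,,,,,
@,@@,
@@,,,
,,,,,
step 8: @,,@@
@,,@@
@@,,,
@,@,@
@@@,@
@,,,,
step 9: ,@,@,
,,@@,
,,@,,
,,@,,
,,@,,
,,@,,
step 10: ,@,@,
,@,@,
,@@,,
,@@@,
,@@@,
,@@@,
step 11: @@,@@
@@,@,
@,,,,
@,,,,
@,,,@
@,,,@
step 12: ,,,@,
,,,@,
@,,,,
@@,,,
,@,,,
,,,,,
step 13: ,,,,,
,,,,@
@@,,@
@@,,,
@@,,,
,,,,,
step 14: ,,,,,
,,,,@
,@,,@
,,@,,
@@,,,
,,,,,
step 15: ,,,,,
@,,,,
@,,@,
,,@,,
,@,,,
,,,,,

5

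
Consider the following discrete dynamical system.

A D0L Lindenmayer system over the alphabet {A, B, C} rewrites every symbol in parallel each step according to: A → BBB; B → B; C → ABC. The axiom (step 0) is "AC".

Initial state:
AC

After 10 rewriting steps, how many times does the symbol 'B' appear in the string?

gen 0: AC
gen 1: BBBABC
gen 2: BBBBBBBABC
gen 3: BBBBBBBBBBBABC
gen 4: BBBBBBBBBBBBBBBABC
gen 5: BBBBBBBBBBBBBBBBBBBABC
gen 6: BBBBBBBBBBBBBBBBBBBBBBBABC
gen 7: BBBBBBBBBBBBBBBBBBBBBBBBBBBABC
gen 8: BBBBBBBBBBBBBBBBBBBBBBBBBBBBBBBABC
gen 9: BBBBBBBBBBBBBBBBBBBBBBBBBBBBBBBBBBBABC
gen 10: BBBBBBBBBBBBBBBBBBBBBBBBBBBBBBBBBBBBBBBABC

40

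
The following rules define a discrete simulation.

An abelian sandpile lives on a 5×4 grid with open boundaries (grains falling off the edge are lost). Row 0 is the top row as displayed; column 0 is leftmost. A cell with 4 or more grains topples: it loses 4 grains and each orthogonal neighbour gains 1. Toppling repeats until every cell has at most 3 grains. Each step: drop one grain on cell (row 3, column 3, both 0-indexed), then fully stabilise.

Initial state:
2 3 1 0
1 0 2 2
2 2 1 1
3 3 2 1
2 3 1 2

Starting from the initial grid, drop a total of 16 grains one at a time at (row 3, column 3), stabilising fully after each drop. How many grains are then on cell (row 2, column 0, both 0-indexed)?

[0] 2 3 1 0
1 0 2 2
2 2 1 1
3 3 2 1
2 3 1 2
[1] 2 3 1 0
1 0 2 2
2 2 1 1
3 3 2 2
2 3 1 2
[2] 2 3 1 0
1 0 2 2
2 2 1 1
3 3 2 3
2 3 1 2
[3] 2 3 1 0
1 0 2 2
2 2 1 2
3 3 3 0
2 3 1 3
[4] 2 3 1 0
1 0 2 2
2 2 1 2
3 3 3 1
2 3 1 3
[5] 2 3 1 0
1 0 2 2
2 2 1 2
3 3 3 2
2 3 1 3
[6] 2 3 1 0
1 0 2 2
2 2 1 2
3 3 3 3
2 3 1 3
[7] 2 3 1 0
1 0 2 2
3 3 2 3
1 2 2 2
0 2 0 1
[8] 2 3 1 0
1 0 2 2
3 3 2 3
1 2 2 3
0 2 0 1
[9] 2 3 1 0
1 0 2 3
3 3 3 0
1 2 3 1
0 2 0 2
[10] 2 3 1 0
1 0 2 3
3 3 3 0
1 2 3 2
0 2 0 2
[11] 2 3 1 0
1 0 2 3
3 3 3 0
1 2 3 3
0 2 0 2
[12] 2 3 1 0
2 1 3 3
0 2 1 2
3 0 2 1
0 3 1 3
[13] 2 3 1 0
2 1 3 3
0 2 1 2
3 0 2 2
0 3 1 3
[14] 2 3 1 0
2 1 3 3
0 2 1 2
3 0 2 3
0 3 1 3
[15] 2 3 1 0
2 1 3 3
0 2 1 3
3 0 3 1
0 3 2 0
[16] 2 3 1 0
2 1 3 3
0 2 1 3
3 0 3 2
0 3 2 0

0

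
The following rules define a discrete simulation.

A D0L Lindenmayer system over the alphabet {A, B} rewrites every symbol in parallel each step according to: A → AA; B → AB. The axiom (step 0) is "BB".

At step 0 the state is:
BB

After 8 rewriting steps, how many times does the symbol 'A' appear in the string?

510

step 0: BB
step 1: ABAB
step 2: AAABAAAB
step 3: AAAAAAABAAAAAAAB
step 4: AAAAAAAAAAAAAAABAAAAAAAAAAAAAAAB
step 5: AAAAAAAAAAAAAAAAAAAAAAAAAAAAAAABAAAAAAAAAAAAAAAAAAAAAAAAAAAAAAAB
step 6: AAAAAAAAAAAAAAAAAAAAAAAAAAAAAAAAAAAAAAAAAAAAAAAAAAAAAAAAAA…AAAAAAAAAAAAAAAAAAAAAAAAAAAAAAAAAAAAAAAAAAAAAAAAAAAAAAAAAB  (len 128)
step 7: AAAAAAAAAAAAAAAAAAAAAAAAAAAAAAAAAAAAAAAAAAAAAAAAAAAAAAAAAA…AAAAAAAAAAAAAAAAAAAAAAAAAAAAAAAAAAAAAAAAAAAAAAAAAAAAAAAAAB  (len 256)
step 8: AAAAAAAAAAAAAAAAAAAAAAAAAAAAAAAAAAAAAAAAAAAAAAAAAAAAAAAAAA…AAAAAAAAAAAAAAAAAAAAAAAAAAAAAAAAAAAAAAAAAAAAAAAAAAAAAAAAAB  (len 512)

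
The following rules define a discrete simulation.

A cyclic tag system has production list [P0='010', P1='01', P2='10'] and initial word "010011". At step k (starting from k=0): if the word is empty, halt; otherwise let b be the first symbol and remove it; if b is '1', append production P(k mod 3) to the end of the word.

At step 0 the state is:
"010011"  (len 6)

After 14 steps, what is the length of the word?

7

t=0: "010011"  (len 6)
t=1: "10011"  (len 5)
t=2: "001101"  (len 6)
t=3: "01101"  (len 5)
t=4: "1101"  (len 4)
t=5: "10101"  (len 5)
t=6: "010110"  (len 6)
t=7: "10110"  (len 5)
t=8: "011001"  (len 6)
t=9: "11001"  (len 5)
t=10: "1001010"  (len 7)
t=11: "00101001"  (len 8)
t=12: "0101001"  (len 7)
t=13: "101001"  (len 6)
t=14: "0100101"  (len 7)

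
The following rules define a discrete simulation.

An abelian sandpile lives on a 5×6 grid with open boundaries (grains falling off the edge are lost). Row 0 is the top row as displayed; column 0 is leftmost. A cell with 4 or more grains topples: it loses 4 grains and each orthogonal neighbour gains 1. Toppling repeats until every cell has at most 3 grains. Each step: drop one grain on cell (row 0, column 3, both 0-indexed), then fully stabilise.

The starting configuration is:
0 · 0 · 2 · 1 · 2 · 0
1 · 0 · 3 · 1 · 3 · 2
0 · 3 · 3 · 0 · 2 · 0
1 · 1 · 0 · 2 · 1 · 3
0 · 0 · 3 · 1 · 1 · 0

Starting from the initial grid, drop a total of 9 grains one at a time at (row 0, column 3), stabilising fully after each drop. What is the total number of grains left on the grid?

0) 0 · 0 · 2 · 1 · 2 · 0
1 · 0 · 3 · 1 · 3 · 2
0 · 3 · 3 · 0 · 2 · 0
1 · 1 · 0 · 2 · 1 · 3
0 · 0 · 3 · 1 · 1 · 0
1) 0 · 0 · 2 · 2 · 2 · 0
1 · 0 · 3 · 1 · 3 · 2
0 · 3 · 3 · 0 · 2 · 0
1 · 1 · 0 · 2 · 1 · 3
0 · 0 · 3 · 1 · 1 · 0
2) 0 · 0 · 2 · 3 · 2 · 0
1 · 0 · 3 · 1 · 3 · 2
0 · 3 · 3 · 0 · 2 · 0
1 · 1 · 0 · 2 · 1 · 3
0 · 0 · 3 · 1 · 1 · 0
3) 0 · 0 · 3 · 0 · 3 · 0
1 · 0 · 3 · 2 · 3 · 2
0 · 3 · 3 · 0 · 2 · 0
1 · 1 · 0 · 2 · 1 · 3
0 · 0 · 3 · 1 · 1 · 0
4) 0 · 0 · 3 · 1 · 3 · 0
1 · 0 · 3 · 2 · 3 · 2
0 · 3 · 3 · 0 · 2 · 0
1 · 1 · 0 · 2 · 1 · 3
0 · 0 · 3 · 1 · 1 · 0
5) 0 · 0 · 3 · 2 · 3 · 0
1 · 0 · 3 · 2 · 3 · 2
0 · 3 · 3 · 0 · 2 · 0
1 · 1 · 0 · 2 · 1 · 3
0 · 0 · 3 · 1 · 1 · 0
6) 0 · 0 · 3 · 3 · 3 · 0
1 · 0 · 3 · 2 · 3 · 2
0 · 3 · 3 · 0 · 2 · 0
1 · 1 · 0 · 2 · 1 · 3
0 · 0 · 3 · 1 · 1 · 0
7) 0 · 1 · 1 · 3 · 1 · 1
1 · 2 · 2 · 1 · 1 · 3
1 · 0 · 1 · 2 · 3 · 0
1 · 2 · 1 · 2 · 1 · 3
0 · 0 · 3 · 1 · 1 · 0
8) 0 · 1 · 2 · 0 · 2 · 1
1 · 2 · 2 · 2 · 1 · 3
1 · 0 · 1 · 2 · 3 · 0
1 · 2 · 1 · 2 · 1 · 3
0 · 0 · 3 · 1 · 1 · 0
9) 0 · 1 · 2 · 1 · 2 · 1
1 · 2 · 2 · 2 · 1 · 3
1 · 0 · 1 · 2 · 3 · 0
1 · 2 · 1 · 2 · 1 · 3
0 · 0 · 3 · 1 · 1 · 0

40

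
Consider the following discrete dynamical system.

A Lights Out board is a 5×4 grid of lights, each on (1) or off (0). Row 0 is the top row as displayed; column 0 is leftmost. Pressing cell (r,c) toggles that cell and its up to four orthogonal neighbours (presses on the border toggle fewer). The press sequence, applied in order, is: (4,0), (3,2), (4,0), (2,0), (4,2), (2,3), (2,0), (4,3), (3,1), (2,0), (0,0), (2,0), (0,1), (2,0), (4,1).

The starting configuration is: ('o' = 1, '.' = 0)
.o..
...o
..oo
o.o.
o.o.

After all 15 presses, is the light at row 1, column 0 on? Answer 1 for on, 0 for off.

k=0  .o..
...o
..oo
o.o.
o.o.
k=1  .o..
...o
..oo
..o.
.oo.
k=2  .o..
...o
...o
.o.o
.o..
k=3  .o..
...o
...o
oo.o
o...
k=4  .o..
o..o
oo.o
.o.o
o...
k=5  .o..
o..o
oo.o
.ooo
oooo
k=6  .o..
o...
ooo.
.oo.
oooo
k=7  .o..
....
..o.
ooo.
oooo
k=8  .o..
....
..o.
oooo
oo..
k=9  .o..
....
.oo.
...o
o...
k=10  .o..
o...
o.o.
o..o
o...
k=11  o...
....
o.o.
o..o
o...
k=12  o...
o...
.oo.
...o
o...
k=13  .oo.
oo..
.oo.
...o
o...
k=14  .oo.
.o..
o.o.
o..o
o...
k=15  .oo.
.o..
o.o.
oo.o
.oo.

0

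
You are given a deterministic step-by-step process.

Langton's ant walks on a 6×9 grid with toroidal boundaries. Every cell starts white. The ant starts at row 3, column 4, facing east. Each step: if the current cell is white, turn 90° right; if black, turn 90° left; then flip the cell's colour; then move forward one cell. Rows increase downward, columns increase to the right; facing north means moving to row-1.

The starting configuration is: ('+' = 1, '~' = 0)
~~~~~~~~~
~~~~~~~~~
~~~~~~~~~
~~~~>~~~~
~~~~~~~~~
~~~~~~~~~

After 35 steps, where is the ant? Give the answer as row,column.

3,1

t=0: ~~~~~~~~~
~~~~~~~~~
~~~~~~~~~
~~~~>~~~~
~~~~~~~~~
~~~~~~~~~
t=1: ~~~~~~~~~
~~~~~~~~~
~~~~~~~~~
~~~~+~~~~
~~~~v~~~~
~~~~~~~~~
t=2: ~~~~~~~~~
~~~~~~~~~
~~~~~~~~~
~~~~+~~~~
~~~<+~~~~
~~~~~~~~~
t=3: ~~~~~~~~~
~~~~~~~~~
~~~~~~~~~
~~~^+~~~~
~~~++~~~~
~~~~~~~~~
t=4: ~~~~~~~~~
~~~~~~~~~
~~~~~~~~~
~~~+>~~~~
~~~++~~~~
~~~~~~~~~
t=5: ~~~~~~~~~
~~~~~~~~~
~~~~^~~~~
~~~+~~~~~
~~~++~~~~
~~~~~~~~~
t=6: ~~~~~~~~~
~~~~~~~~~
~~~~+>~~~
~~~+~~~~~
~~~++~~~~
~~~~~~~~~
t=7: ~~~~~~~~~
~~~~~~~~~
~~~~++~~~
~~~+~v~~~
~~~++~~~~
~~~~~~~~~
t=8: ~~~~~~~~~
~~~~~~~~~
~~~~++~~~
~~~+<+~~~
~~~++~~~~
~~~~~~~~~
t=9: ~~~~~~~~~
~~~~~~~~~
~~~~^+~~~
~~~+++~~~
~~~++~~~~
~~~~~~~~~
t=10: ~~~~~~~~~
~~~~~~~~~
~~~<~+~~~
~~~+++~~~
~~~++~~~~
~~~~~~~~~
t=11: ~~~~~~~~~
~~~^~~~~~
~~~+~+~~~
~~~+++~~~
~~~++~~~~
~~~~~~~~~
t=12: ~~~~~~~~~
~~~+>~~~~
~~~+~+~~~
~~~+++~~~
~~~++~~~~
~~~~~~~~~
t=13: ~~~~~~~~~
~~~++~~~~
~~~+v+~~~
~~~+++~~~
~~~++~~~~
~~~~~~~~~
t=14: ~~~~~~~~~
~~~++~~~~
~~~<++~~~
~~~+++~~~
~~~++~~~~
~~~~~~~~~
t=15: ~~~~~~~~~
~~~++~~~~
~~~~++~~~
~~~v++~~~
~~~++~~~~
~~~~~~~~~
t=16: ~~~~~~~~~
~~~++~~~~
~~~~++~~~
~~~~>+~~~
~~~++~~~~
~~~~~~~~~
t=17: ~~~~~~~~~
~~~++~~~~
~~~~^+~~~
~~~~~+~~~
~~~++~~~~
~~~~~~~~~
t=18: ~~~~~~~~~
~~~++~~~~
~~~<~+~~~
~~~~~+~~~
~~~++~~~~
~~~~~~~~~
t=19: ~~~~~~~~~
~~~^+~~~~
~~~+~+~~~
~~~~~+~~~
~~~++~~~~
~~~~~~~~~
t=20: ~~~~~~~~~
~~<~+~~~~
~~~+~+~~~
~~~~~+~~~
~~~++~~~~
~~~~~~~~~
t=21: ~~^~~~~~~
~~+~+~~~~
~~~+~+~~~
~~~~~+~~~
~~~++~~~~
~~~~~~~~~
t=22: ~~+>~~~~~
~~+~+~~~~
~~~+~+~~~
~~~~~+~~~
~~~++~~~~
~~~~~~~~~
t=23: ~~++~~~~~
~~+v+~~~~
~~~+~+~~~
~~~~~+~~~
~~~++~~~~
~~~~~~~~~
t=24: ~~++~~~~~
~~<++~~~~
~~~+~+~~~
~~~~~+~~~
~~~++~~~~
~~~~~~~~~
t=25: ~~++~~~~~
~~~++~~~~
~~v+~+~~~
~~~~~+~~~
~~~++~~~~
~~~~~~~~~
t=26: ~~++~~~~~
~~~++~~~~
~<++~+~~~
~~~~~+~~~
~~~++~~~~
~~~~~~~~~
t=27: ~~++~~~~~
~^~++~~~~
~+++~+~~~
~~~~~+~~~
~~~++~~~~
~~~~~~~~~
t=28: ~~++~~~~~
~+>++~~~~
~+++~+~~~
~~~~~+~~~
~~~++~~~~
~~~~~~~~~
t=29: ~~++~~~~~
~++++~~~~
~+v+~+~~~
~~~~~+~~~
~~~++~~~~
~~~~~~~~~
t=30: ~~++~~~~~
~++++~~~~
~+~>~+~~~
~~~~~+~~~
~~~++~~~~
~~~~~~~~~
t=31: ~~++~~~~~
~++^+~~~~
~+~~~+~~~
~~~~~+~~~
~~~++~~~~
~~~~~~~~~
t=32: ~~++~~~~~
~+<~+~~~~
~+~~~+~~~
~~~~~+~~~
~~~++~~~~
~~~~~~~~~
t=33: ~~++~~~~~
~+~~+~~~~
~+v~~+~~~
~~~~~+~~~
~~~++~~~~
~~~~~~~~~
t=34: ~~++~~~~~
~+~~+~~~~
~<+~~+~~~
~~~~~+~~~
~~~++~~~~
~~~~~~~~~
t=35: ~~++~~~~~
~+~~+~~~~
~~+~~+~~~
~v~~~+~~~
~~~++~~~~
~~~~~~~~~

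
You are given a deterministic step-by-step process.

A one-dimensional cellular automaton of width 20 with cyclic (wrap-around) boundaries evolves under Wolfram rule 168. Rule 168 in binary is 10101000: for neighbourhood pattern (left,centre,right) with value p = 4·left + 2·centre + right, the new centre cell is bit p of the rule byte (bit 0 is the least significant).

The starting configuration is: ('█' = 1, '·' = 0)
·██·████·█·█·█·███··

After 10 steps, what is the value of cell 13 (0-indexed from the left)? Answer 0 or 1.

gen 0: ·██·████·█·█·█·███··
gen 1: ·█·████·█·█·█·███···
gen 2: ··████·█·█·█·███····
gen 3: ··███·█·█·█·███·····
gen 4: ··██·█·█·█·███······
gen 5: ··█·█·█·█·███·······
gen 6: ···█·█·█·███········
gen 7: ····█·█·███·········
gen 8: ·····█·███··········
gen 9: ······███···········
gen 10: ······██············

0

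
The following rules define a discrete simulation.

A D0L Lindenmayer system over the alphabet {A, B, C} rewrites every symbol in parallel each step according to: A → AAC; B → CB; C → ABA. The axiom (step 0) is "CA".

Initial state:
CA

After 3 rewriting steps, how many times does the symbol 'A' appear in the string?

30

t=0: CA
t=1: ABAAAC
t=2: AACCBAACAACAACABA
t=3: AACAACABAABACBAACAACABAAACAACABAAACAACABAAACCBAAC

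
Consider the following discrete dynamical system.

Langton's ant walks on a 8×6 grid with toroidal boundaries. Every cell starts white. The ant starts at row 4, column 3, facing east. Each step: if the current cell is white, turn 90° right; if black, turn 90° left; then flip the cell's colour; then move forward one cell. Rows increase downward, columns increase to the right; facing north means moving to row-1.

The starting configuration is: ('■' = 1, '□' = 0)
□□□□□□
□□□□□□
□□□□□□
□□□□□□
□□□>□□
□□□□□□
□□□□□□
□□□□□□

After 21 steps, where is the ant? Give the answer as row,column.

1,1

k=0  □□□□□□
□□□□□□
□□□□□□
□□□□□□
□□□>□□
□□□□□□
□□□□□□
□□□□□□
k=1  □□□□□□
□□□□□□
□□□□□□
□□□□□□
□□□■□□
□□□v□□
□□□□□□
□□□□□□
k=2  □□□□□□
□□□□□□
□□□□□□
□□□□□□
□□□■□□
□□<■□□
□□□□□□
□□□□□□
k=3  □□□□□□
□□□□□□
□□□□□□
□□□□□□
□□^■□□
□□■■□□
□□□□□□
□□□□□□
k=4  □□□□□□
□□□□□□
□□□□□□
□□□□□□
□□■>□□
□□■■□□
□□□□□□
□□□□□□
k=5  □□□□□□
□□□□□□
□□□□□□
□□□^□□
□□■□□□
□□■■□□
□□□□□□
□□□□□□
k=6  □□□□□□
□□□□□□
□□□□□□
□□□■>□
□□■□□□
□□■■□□
□□□□□□
□□□□□□
k=7  □□□□□□
□□□□□□
□□□□□□
□□□■■□
□□■□v□
□□■■□□
□□□□□□
□□□□□□
k=8  □□□□□□
□□□□□□
□□□□□□
□□□■■□
□□■<■□
□□■■□□
□□□□□□
□□□□□□
k=9  □□□□□□
□□□□□□
□□□□□□
□□□^■□
□□■■■□
□□■■□□
□□□□□□
□□□□□□
k=10  □□□□□□
□□□□□□
□□□□□□
□□<□■□
□□■■■□
□□■■□□
□□□□□□
□□□□□□
k=11  □□□□□□
□□□□□□
□□^□□□
□□■□■□
□□■■■□
□□■■□□
□□□□□□
□□□□□□
k=12  □□□□□□
□□□□□□
□□■>□□
□□■□■□
□□■■■□
□□■■□□
□□□□□□
□□□□□□
k=13  □□□□□□
□□□□□□
□□■■□□
□□■v■□
□□■■■□
□□■■□□
□□□□□□
□□□□□□
k=14  □□□□□□
□□□□□□
□□■■□□
□□<■■□
□□■■■□
□□■■□□
□□□□□□
□□□□□□
k=15  □□□□□□
□□□□□□
□□■■□□
□□□■■□
□□v■■□
□□■■□□
□□□□□□
□□□□□□
k=16  □□□□□□
□□□□□□
□□■■□□
□□□■■□
□□□>■□
□□■■□□
□□□□□□
□□□□□□
k=17  □□□□□□
□□□□□□
□□■■□□
□□□^■□
□□□□■□
□□■■□□
□□□□□□
□□□□□□
k=18  □□□□□□
□□□□□□
□□■■□□
□□<□■□
□□□□■□
□□■■□□
□□□□□□
□□□□□□
k=19  □□□□□□
□□□□□□
□□^■□□
□□■□■□
□□□□■□
□□■■□□
□□□□□□
□□□□□□
k=20  □□□□□□
□□□□□□
□<□■□□
□□■□■□
□□□□■□
□□■■□□
□□□□□□
□□□□□□
k=21  □□□□□□
□^□□□□
□■□■□□
□□■□■□
□□□□■□
□□■■□□
□□□□□□
□□□□□□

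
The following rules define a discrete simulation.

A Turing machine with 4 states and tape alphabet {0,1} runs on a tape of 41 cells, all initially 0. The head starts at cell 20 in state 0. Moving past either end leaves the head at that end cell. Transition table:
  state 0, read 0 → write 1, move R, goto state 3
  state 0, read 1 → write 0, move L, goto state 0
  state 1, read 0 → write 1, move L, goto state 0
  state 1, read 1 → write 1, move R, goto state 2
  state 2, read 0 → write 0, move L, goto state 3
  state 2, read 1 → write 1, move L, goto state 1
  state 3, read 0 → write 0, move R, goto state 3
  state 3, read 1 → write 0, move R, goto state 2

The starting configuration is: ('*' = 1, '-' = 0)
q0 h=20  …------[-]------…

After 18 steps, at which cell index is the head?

38

0) q0 h=20  …------[-]------…
1) q3 h=21  …-----*[-]------…
2) q3 h=22  …----*-[-]------…
3) q3 h=23  …---*--[-]------…
4) q3 h=24  …--*---[-]------…
5) q3 h=25  …-*----[-]------…
6) q3 h=26  …*-----[-]------…
7) q3 h=27  …------[-]------…
8) q3 h=28  …------[-]------…
9) q3 h=29  …------[-]------…
10) q3 h=30  …------[-]------…
11) q3 h=31  …------[-]------…
12) q3 h=32  …------[-]------…
13) q3 h=33  …------[-]------…
14) q3 h=34  …------[-]------|
15) q3 h=35  …------[-]-----|
16) q3 h=36  …------[-]----|
17) q3 h=37  …------[-]---|
18) q3 h=38  …------[-]--|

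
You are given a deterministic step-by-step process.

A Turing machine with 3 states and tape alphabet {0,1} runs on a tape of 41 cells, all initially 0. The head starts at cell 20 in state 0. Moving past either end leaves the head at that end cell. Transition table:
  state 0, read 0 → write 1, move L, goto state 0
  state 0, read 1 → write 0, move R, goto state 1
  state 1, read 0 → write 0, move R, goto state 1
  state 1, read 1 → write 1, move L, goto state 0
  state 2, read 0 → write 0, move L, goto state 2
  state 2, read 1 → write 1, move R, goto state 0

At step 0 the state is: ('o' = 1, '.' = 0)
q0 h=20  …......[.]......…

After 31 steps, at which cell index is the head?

step 0: q0 h=20  …......[.]......…
step 1: q0 h=19  …......[.]o.....…
step 2: q0 h=18  …......[.]oo....…
step 3: q0 h=17  …......[.]ooo...…
step 4: q0 h=16  …......[.]oooo..…
step 5: q0 h=15  …......[.]ooooo.…
step 6: q0 h=14  …......[.]oooooo…
step 7: q0 h=13  …......[.]oooooo…
step 8: q0 h=12  …......[.]oooooo…
step 9: q0 h=11  …......[.]oooooo…
step 10: q0 h=10  …......[.]oooooo…
step 11: q0 h= 9  …......[.]oooooo…
step 12: q0 h= 8  …......[.]oooooo…
step 13: q0 h= 7  …......[.]oooooo…
step 14: q0 h= 6  |......[.]oooooo…
step 15: q0 h= 5  |.....[.]oooooo…
step 16: q0 h= 4  |....[.]oooooo…
step 17: q0 h= 3  |...[.]oooooo…
step 18: q0 h= 2  |..[.]oooooo…
step 19: q0 h= 1  |.[.]oooooo…
step 20: q0 h= 0  |[.]oooooo…
step 21: q0 h= 0  |[o]oooooo…
step 22: q1 h= 1  |.[o]oooooo…
step 23: q0 h= 0  |[.]oooooo…
step 24: q0 h= 0  |[o]oooooo…
step 25: q1 h= 1  |.[o]oooooo…
step 26: q0 h= 0  |[.]oooooo…
step 27: q0 h= 0  |[o]oooooo…
step 28: q1 h= 1  |.[o]oooooo…
step 29: q0 h= 0  |[.]oooooo…
step 30: q0 h= 0  |[o]oooooo…
step 31: q1 h= 1  |.[o]oooooo…

1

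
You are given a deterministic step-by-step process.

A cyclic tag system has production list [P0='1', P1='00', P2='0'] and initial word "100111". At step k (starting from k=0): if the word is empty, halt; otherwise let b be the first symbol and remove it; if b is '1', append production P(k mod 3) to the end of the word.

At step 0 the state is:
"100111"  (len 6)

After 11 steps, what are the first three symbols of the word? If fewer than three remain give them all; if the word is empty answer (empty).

0) "100111"  (len 6)
1) "001111"  (len 6)
2) "01111"  (len 5)
3) "1111"  (len 4)
4) "1111"  (len 4)
5) "11100"  (len 5)
6) "11000"  (len 5)
7) "10001"  (len 5)
8) "000100"  (len 6)
9) "00100"  (len 5)
10) "0100"  (len 4)
11) "100"  (len 3)

100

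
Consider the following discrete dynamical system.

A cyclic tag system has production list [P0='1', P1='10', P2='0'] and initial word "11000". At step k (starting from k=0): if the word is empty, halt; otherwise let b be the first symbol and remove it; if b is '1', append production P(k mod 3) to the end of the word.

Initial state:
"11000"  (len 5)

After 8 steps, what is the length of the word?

2

gen 0: "11000"  (len 5)
gen 1: "10001"  (len 5)
gen 2: "000110"  (len 6)
gen 3: "00110"  (len 5)
gen 4: "0110"  (len 4)
gen 5: "110"  (len 3)
gen 6: "100"  (len 3)
gen 7: "001"  (len 3)
gen 8: "01"  (len 2)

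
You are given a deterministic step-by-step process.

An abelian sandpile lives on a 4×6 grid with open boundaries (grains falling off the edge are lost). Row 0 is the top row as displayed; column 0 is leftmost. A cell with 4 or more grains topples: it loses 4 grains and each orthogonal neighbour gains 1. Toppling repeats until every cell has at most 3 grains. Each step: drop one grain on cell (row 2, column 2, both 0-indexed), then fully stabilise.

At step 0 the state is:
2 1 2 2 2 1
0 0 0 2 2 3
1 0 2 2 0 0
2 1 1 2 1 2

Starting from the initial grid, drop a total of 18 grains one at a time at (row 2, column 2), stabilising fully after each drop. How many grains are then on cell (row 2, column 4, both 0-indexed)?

2

0) 2 1 2 2 2 1
0 0 0 2 2 3
1 0 2 2 0 0
2 1 1 2 1 2
1) 2 1 2 2 2 1
0 0 0 2 2 3
1 0 3 2 0 0
2 1 1 2 1 2
2) 2 1 2 2 2 1
0 0 1 2 2 3
1 1 0 3 0 0
2 1 2 2 1 2
3) 2 1 2 2 2 1
0 0 1 2 2 3
1 1 1 3 0 0
2 1 2 2 1 2
4) 2 1 2 2 2 1
0 0 1 2 2 3
1 1 2 3 0 0
2 1 2 2 1 2
5) 2 1 2 2 2 1
0 0 1 2 2 3
1 1 3 3 0 0
2 1 2 2 1 2
6) 2 1 2 2 2 1
0 0 2 3 2 3
1 2 1 0 1 0
2 1 3 3 1 2
7) 2 1 2 2 2 1
0 0 2 3 2 3
1 2 2 0 1 0
2 1 3 3 1 2
8) 2 1 2 2 2 1
0 0 2 3 2 3
1 2 3 0 1 0
2 1 3 3 1 2
9) 2 1 2 2 2 1
0 0 3 3 2 3
1 3 1 2 1 0
2 2 1 0 2 2
10) 2 1 2 2 2 1
0 0 3 3 2 3
1 3 2 2 1 0
2 2 1 0 2 2
11) 2 1 2 2 2 1
0 0 3 3 2 3
1 3 3 2 1 0
2 2 1 0 2 2
12) 2 1 3 3 2 1
0 2 1 1 3 3
2 0 3 0 2 0
2 3 2 1 2 2
13) 2 1 3 3 2 1
0 2 2 1 3 3
2 1 0 1 2 0
2 3 3 1 2 2
14) 2 1 3 3 2 1
0 2 2 1 3 3
2 1 1 1 2 0
2 3 3 1 2 2
15) 2 1 3 3 2 1
0 2 2 1 3 3
2 1 2 1 2 0
2 3 3 1 2 2
16) 2 1 3 3 2 1
0 2 2 1 3 3
2 1 3 1 2 0
2 3 3 1 2 2
17) 2 1 3 3 2 1
0 2 3 1 3 3
2 3 1 2 2 0
3 0 1 2 2 2
18) 2 1 3 3 2 1
0 2 3 1 3 3
2 3 2 2 2 0
3 0 1 2 2 2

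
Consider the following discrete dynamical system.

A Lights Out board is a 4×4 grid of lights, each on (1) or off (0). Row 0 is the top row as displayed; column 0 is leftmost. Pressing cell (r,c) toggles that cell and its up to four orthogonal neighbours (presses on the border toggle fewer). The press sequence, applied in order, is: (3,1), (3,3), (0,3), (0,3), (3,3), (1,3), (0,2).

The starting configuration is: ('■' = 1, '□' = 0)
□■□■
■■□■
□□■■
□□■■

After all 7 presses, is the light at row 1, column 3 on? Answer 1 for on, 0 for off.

0) □■□■
■■□■
□□■■
□□■■
1) □■□■
■■□■
□■■■
■■□■
2) □■□■
■■□■
□■■□
■■■□
3) □■■□
■■□□
□■■□
■■■□
4) □■□■
■■□■
□■■□
■■■□
5) □■□■
■■□■
□■■■
■■□■
6) □■□□
■■■□
□■■□
■■□■
7) □□■■
■■□□
□■■□
■■□■

0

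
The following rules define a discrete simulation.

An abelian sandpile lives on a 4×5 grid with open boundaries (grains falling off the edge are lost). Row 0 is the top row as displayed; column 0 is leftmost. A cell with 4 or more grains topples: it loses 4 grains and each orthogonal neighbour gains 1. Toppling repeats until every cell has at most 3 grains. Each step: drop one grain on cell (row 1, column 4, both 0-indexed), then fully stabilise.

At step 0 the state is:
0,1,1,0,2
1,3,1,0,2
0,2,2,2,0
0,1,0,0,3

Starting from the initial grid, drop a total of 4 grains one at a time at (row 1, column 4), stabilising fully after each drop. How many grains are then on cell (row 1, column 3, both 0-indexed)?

k=0  0,1,1,0,2
1,3,1,0,2
0,2,2,2,0
0,1,0,0,3
k=1  0,1,1,0,2
1,3,1,0,3
0,2,2,2,0
0,1,0,0,3
k=2  0,1,1,0,3
1,3,1,1,0
0,2,2,2,1
0,1,0,0,3
k=3  0,1,1,0,3
1,3,1,1,1
0,2,2,2,1
0,1,0,0,3
k=4  0,1,1,0,3
1,3,1,1,2
0,2,2,2,1
0,1,0,0,3

1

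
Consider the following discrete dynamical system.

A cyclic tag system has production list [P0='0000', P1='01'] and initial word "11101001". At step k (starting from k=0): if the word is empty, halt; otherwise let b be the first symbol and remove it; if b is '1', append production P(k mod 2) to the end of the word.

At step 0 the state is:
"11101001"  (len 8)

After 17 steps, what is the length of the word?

[0] "11101001"  (len 8)
[1] "11010010000"  (len 11)
[2] "101001000001"  (len 12)
[3] "010010000010000"  (len 15)
[4] "10010000010000"  (len 14)
[5] "00100000100000000"  (len 17)
[6] "0100000100000000"  (len 16)
[7] "100000100000000"  (len 15)
[8] "0000010000000001"  (len 16)
[9] "000010000000001"  (len 15)
[10] "00010000000001"  (len 14)
[11] "0010000000001"  (len 13)
[12] "010000000001"  (len 12)
[13] "10000000001"  (len 11)
[14] "000000000101"  (len 12)
[15] "00000000101"  (len 11)
[16] "0000000101"  (len 10)
[17] "000000101"  (len 9)

9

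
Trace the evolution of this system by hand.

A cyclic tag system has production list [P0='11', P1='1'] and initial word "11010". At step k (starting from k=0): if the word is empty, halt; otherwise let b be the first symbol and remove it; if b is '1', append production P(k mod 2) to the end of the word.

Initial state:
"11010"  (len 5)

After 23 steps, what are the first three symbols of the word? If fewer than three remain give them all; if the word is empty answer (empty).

111

k=0  "11010"  (len 5)
k=1  "101011"  (len 6)
k=2  "010111"  (len 6)
k=3  "10111"  (len 5)
k=4  "01111"  (len 5)
k=5  "1111"  (len 4)
k=6  "1111"  (len 4)
k=7  "11111"  (len 5)
k=8  "11111"  (len 5)
k=9  "111111"  (len 6)
k=10  "111111"  (len 6)
k=11  "1111111"  (len 7)
k=12  "1111111"  (len 7)
k=13  "11111111"  (len 8)
k=14  "11111111"  (len 8)
k=15  "111111111"  (len 9)
k=16  "111111111"  (len 9)
k=17  "1111111111"  (len 10)
k=18  "1111111111"  (len 10)
k=19  "11111111111"  (len 11)
k=20  "11111111111"  (len 11)
k=21  "111111111111"  (len 12)
k=22  "111111111111"  (len 12)
k=23  "1111111111111"  (len 13)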